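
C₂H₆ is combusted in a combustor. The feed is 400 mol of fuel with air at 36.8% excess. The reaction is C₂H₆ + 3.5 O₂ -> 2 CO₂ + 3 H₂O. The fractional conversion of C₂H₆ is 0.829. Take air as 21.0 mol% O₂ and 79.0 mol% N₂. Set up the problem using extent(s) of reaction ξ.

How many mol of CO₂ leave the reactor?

663 mol

Stoichiometric O₂ = 3.5 × 400 = 1400 mol; O₂ fed = 1400 × 1.368 = 1915 mol.
N₂ fed = 1915 × 79/21 = 7205 mol.
Fuel reacted = 0.829 × 400 → ξ = 331.6 mol.
Outlet (n = n₀ + ν ξ):
  C₂H₆: 400 − 1(331.6) = 68.4
  O₂: 1915 − 3.5(331.6) = 754.6
  N₂: 7205 (inert)
  CO₂: 0 + 2(331.6) = 663.2
  H₂O: 0 + 3(331.6) = 994.8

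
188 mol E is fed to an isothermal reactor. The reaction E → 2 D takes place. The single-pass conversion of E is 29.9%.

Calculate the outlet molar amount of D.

112 mol

E reacted = 0.299 × 188 = 56.21 mol; ν_E = −1, so ξ = 56.21/1 = 56.21 mol.
Outlet amounts (n = n₀ + ν ξ):
  E: 188 − 1(56.21) = 131.8
  D: 0 + 2(56.21) = 112.4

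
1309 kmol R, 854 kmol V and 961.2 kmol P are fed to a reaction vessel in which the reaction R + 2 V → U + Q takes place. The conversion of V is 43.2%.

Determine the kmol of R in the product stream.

1120 kmol

V reacted = 0.432 × 854 = 368.9 kmol; ν_V = −2, so ξ = 368.9/2 = 184.5 kmol.
Outlet amounts (n = n₀ + ν ξ):
  R: 1309 − 1(184.5) = 1125
  V: 854 − 2(184.5) = 485.1
  U: 0 + 1(184.5) = 184.5
  Q: 0 + 1(184.5) = 184.5
  P: 961.2 (inert)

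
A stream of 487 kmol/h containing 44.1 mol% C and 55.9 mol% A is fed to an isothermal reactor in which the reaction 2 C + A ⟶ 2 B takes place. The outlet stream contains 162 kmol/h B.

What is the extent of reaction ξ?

ξ = 81 kmol/h

For B: n = n₀ + 2ξ → 162 = 0 + 2ξ, giving ξ = 81 kmol/h.
Outlet amounts (n = n₀ + ν ξ):
  C: 214.8 − 2(81) = 52.77
  A: 272.2 − 1(81) = 191.2
  B: 0 + 2(81) = 162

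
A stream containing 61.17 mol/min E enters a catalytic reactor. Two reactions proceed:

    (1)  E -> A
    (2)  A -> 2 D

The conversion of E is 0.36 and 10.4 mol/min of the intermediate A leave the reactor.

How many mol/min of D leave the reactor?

23.2 mol/min

Conversion of E: E consumed = 1ξ₁ = 0.36 × 61.17 → ξ₁ = 22.02 mol/min.
A balance: n_A = 0 + 1ξ₁ − 1ξ₂ = 10.4 → ξ₂ = (1·22.02 − 10.4)/1 = 11.62 mol/min.
Outlet amounts (n = n₀ + Σ ν·ξ):
  E: 61.17 − 1(22.02) = 39.15
  A: 0 + 1(22.02) − 1(11.62) = 10.4
  D: 0 + 2(11.62) = 23.24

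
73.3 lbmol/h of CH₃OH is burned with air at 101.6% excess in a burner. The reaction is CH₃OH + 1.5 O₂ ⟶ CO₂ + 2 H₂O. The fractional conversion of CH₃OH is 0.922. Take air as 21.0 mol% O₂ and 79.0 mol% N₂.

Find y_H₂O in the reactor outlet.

Stoichiometric O₂ = 1.5 × 73.3 = 109.9 lbmol/h; O₂ fed = 109.9 × 2.016 = 221.7 lbmol/h.
N₂ fed = 221.7 × 79/21 = 833.9 lbmol/h.
Fuel reacted = 0.922 × 73.3 → ξ = 67.58 lbmol/h.
Outlet (n = n₀ + ν ξ):
  CH₃OH: 73.3 − 1(67.58) = 5.717
  O₂: 221.7 − 1.5(67.58) = 120.3
  N₂: 833.9 (inert)
  CO₂: 0 + 1(67.58) = 67.58
  H₂O: 0 + 2(67.58) = 135.2
Total out = 1163 lbmol/h; y_H₂O = 135.2 / 1163 = 0.1163.

0.116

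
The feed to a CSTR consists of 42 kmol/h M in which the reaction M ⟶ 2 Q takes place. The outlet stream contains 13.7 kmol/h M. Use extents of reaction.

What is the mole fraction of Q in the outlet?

0.805

For M: n = n₀ − 1ξ → 13.7 = 42 − 1ξ, giving ξ = 28.3 kmol/h.
Outlet amounts (n = n₀ + ν ξ):
  M: 42 − 1(28.3) = 13.7
  Q: 0 + 2(28.3) = 56.6
Total out = 70.3 kmol/h; y_Q = 56.6 / 70.3 = 0.8051.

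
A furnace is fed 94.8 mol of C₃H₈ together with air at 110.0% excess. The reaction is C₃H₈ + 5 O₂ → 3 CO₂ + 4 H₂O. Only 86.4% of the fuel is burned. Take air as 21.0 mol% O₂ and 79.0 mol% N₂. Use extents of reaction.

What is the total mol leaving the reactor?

4920 mol

Stoichiometric O₂ = 5 × 94.8 = 474 mol; O₂ fed = 474 × 2.100 = 995.4 mol.
N₂ fed = 995.4 × 79/21 = 3745 mol.
Fuel reacted = 0.864 × 94.8 → ξ = 81.91 mol.
Outlet (n = n₀ + ν ξ):
  C₃H₈: 94.8 − 1(81.91) = 12.89
  O₂: 995.4 − 5(81.91) = 585.9
  N₂: 3745 (inert)
  CO₂: 0 + 3(81.91) = 245.7
  H₂O: 0 + 4(81.91) = 327.6
Total out = 12.89 + 585.9 + 3745 + 245.7 + 327.6 = 4917 mol.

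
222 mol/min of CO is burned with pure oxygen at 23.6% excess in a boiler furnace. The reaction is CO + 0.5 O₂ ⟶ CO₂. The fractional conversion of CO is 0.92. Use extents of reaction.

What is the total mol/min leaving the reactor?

257 mol/min

Stoichiometric O₂ = 0.5 × 222 = 111 mol/min; O₂ fed = 111 × 1.236 = 137.2 mol/min.
Fuel reacted = 0.92 × 222 → ξ = 204.2 mol/min.
Outlet (n = n₀ + ν ξ):
  CO: 222 − 1(204.2) = 17.76
  O₂: 137.2 − 0.5(204.2) = 35.08
  CO₂: 0 + 1(204.2) = 204.2
Total out = 17.76 + 35.08 + 204.2 = 257.1 mol/min.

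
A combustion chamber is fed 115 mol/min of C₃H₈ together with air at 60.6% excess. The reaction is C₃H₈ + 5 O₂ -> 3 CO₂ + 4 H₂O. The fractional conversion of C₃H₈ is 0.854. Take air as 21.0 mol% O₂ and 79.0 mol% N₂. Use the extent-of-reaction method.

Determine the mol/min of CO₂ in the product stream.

Stoichiometric O₂ = 5 × 115 = 575 mol/min; O₂ fed = 575 × 1.606 = 923.4 mol/min.
N₂ fed = 923.4 × 79/21 = 3474 mol/min.
Fuel reacted = 0.854 × 115 → ξ = 98.21 mol/min.
Outlet (n = n₀ + ν ξ):
  C₃H₈: 115 − 1(98.21) = 16.79
  O₂: 923.4 − 5(98.21) = 432.4
  N₂: 3474 (inert)
  CO₂: 0 + 3(98.21) = 294.6
  H₂O: 0 + 4(98.21) = 392.8

295 mol/min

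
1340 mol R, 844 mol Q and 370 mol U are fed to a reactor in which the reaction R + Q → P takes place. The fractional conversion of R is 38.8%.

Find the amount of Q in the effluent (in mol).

324 mol

R reacted = 0.388 × 1340 = 519.9 mol; ν_R = −1, so ξ = 519.9/1 = 519.9 mol.
Outlet amounts (n = n₀ + ν ξ):
  R: 1340 − 1(519.9) = 820.1
  Q: 844 − 1(519.9) = 324.1
  P: 0 + 1(519.9) = 519.9
  U: 370 (inert)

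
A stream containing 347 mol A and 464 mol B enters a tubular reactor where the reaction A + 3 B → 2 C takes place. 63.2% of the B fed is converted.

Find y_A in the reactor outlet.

B reacted = 0.632 × 464 = 293.2 mol; ν_B = −3, so ξ = 293.2/3 = 97.75 mol.
Outlet amounts (n = n₀ + ν ξ):
  A: 347 − 1(97.75) = 249.3
  B: 464 − 3(97.75) = 170.8
  C: 0 + 2(97.75) = 195.5
Total out = 615.5 mol; y_A = 249.3 / 615.5 = 0.405.

0.405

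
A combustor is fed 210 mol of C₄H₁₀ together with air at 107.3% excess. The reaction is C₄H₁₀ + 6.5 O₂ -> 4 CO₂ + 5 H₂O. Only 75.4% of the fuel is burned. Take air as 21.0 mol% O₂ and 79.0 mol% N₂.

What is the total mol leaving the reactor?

Stoichiometric O₂ = 6.5 × 210 = 1365 mol; O₂ fed = 1365 × 2.073 = 2830 mol.
N₂ fed = 2830 × 79/21 = 10640 mol.
Fuel reacted = 0.754 × 210 → ξ = 158.3 mol.
Outlet (n = n₀ + ν ξ):
  C₄H₁₀: 210 − 1(158.3) = 51.66
  O₂: 2830 − 6.5(158.3) = 1800
  N₂: 10640 (inert)
  CO₂: 0 + 4(158.3) = 633.4
  H₂O: 0 + 5(158.3) = 791.7
Total out = 51.66 + 1800 + 10640 + 633.4 + 791.7 = 13920 mol.

13900 mol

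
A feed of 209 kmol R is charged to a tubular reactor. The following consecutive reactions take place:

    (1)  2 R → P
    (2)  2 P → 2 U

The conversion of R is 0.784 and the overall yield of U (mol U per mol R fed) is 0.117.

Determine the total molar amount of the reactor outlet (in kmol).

Conversion of R: R consumed = 2ξ₁ = 0.784 × 209 → ξ₁ = 81.93 kmol.
Yield of U: 2ξ₂ / 209 = 0.117 → ξ₂ = 12.23 kmol.
Outlet amounts (n = n₀ + Σ ν·ξ):
  R: 209 − 2(81.93) = 45.14
  P: 0 + 1(81.93) − 2(12.23) = 57.47
  U: 0 + 2(12.23) = 24.45
Total out = 45.14 + 57.47 + 24.45 = 127.1 kmol.

127 kmol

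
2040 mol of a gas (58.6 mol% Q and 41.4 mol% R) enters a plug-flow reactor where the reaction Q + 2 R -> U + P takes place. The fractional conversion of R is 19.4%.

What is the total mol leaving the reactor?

R reacted = 0.194 × 844.6 = 163.8 mol; ν_R = −2, so ξ = 163.8/2 = 81.92 mol.
Outlet amounts (n = n₀ + ν ξ):
  Q: 1195 − 1(81.92) = 1114
  R: 844.6 − 2(81.92) = 680.7
  U: 0 + 1(81.92) = 81.92
  P: 0 + 1(81.92) = 81.92
Total out = 1114 + 680.7 + 81.92 + 81.92 = 1958 mol.

1960 mol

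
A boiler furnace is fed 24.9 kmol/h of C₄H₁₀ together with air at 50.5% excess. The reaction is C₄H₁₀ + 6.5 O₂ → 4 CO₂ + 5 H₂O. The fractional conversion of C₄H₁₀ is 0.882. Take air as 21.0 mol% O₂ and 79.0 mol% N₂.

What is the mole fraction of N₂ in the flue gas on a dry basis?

0.827

Stoichiometric O₂ = 6.5 × 24.9 = 161.8 kmol/h; O₂ fed = 161.8 × 1.505 = 243.6 kmol/h.
N₂ fed = 243.6 × 79/21 = 916.3 kmol/h.
Fuel reacted = 0.882 × 24.9 → ξ = 21.96 kmol/h.
Outlet (n = n₀ + ν ξ):
  C₄H₁₀: 24.9 − 1(21.96) = 2.938
  O₂: 243.6 − 6.5(21.96) = 100.8
  N₂: 916.3 (inert)
  CO₂: 0 + 4(21.96) = 87.85
  H₂O: 0 + 5(21.96) = 109.8
Dry total = 1108 kmol/h; y_N₂ (dry) = 916.3 / 1108 = 0.8271.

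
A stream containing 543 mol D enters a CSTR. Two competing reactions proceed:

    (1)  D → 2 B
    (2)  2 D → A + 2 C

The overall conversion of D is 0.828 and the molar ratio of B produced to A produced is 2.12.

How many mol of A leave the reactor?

Conversion of D: D consumed = 0.828 × 543 = 449.6 mol = 1ξ₁ + 2ξ₂.
Selectivity: 2ξ₁ / (1ξ₂) = 2.12 → ξ₁ = 1.06 ξ₂.
Substitute: (1·1.06 + 2) ξ₂ = 449.6 → ξ₂ = 146.9 mol, ξ₁ = 155.7 mol.
Outlet amounts (n = n₀ + Σ ν·ξ):
  D: 543 − 1(155.7) − 2(146.9) = 93.4
  B: 0 + 2(155.7) = 311.5
  A: 0 + 1(146.9) = 146.9
  C: 0 + 2(146.9) = 293.9

147 mol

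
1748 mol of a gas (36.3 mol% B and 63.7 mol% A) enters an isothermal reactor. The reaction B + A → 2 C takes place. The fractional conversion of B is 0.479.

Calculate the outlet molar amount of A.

810 mol

B reacted = 0.479 × 634.5 = 303.9 mol; ν_B = −1, so ξ = 303.9/1 = 303.9 mol.
Outlet amounts (n = n₀ + ν ξ):
  B: 634.5 − 1(303.9) = 330.6
  A: 1113 − 1(303.9) = 809.5
  C: 0 + 2(303.9) = 607.9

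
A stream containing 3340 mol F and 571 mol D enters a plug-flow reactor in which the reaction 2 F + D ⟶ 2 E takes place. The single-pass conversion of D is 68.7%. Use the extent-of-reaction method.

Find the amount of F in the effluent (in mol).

D reacted = 0.687 × 571 = 392.3 mol; ν_D = −1, so ξ = 392.3/1 = 392.3 mol.
Outlet amounts (n = n₀ + ν ξ):
  F: 3340 − 2(392.3) = 2555
  D: 571 − 1(392.3) = 178.7
  E: 0 + 2(392.3) = 784.6

2560 mol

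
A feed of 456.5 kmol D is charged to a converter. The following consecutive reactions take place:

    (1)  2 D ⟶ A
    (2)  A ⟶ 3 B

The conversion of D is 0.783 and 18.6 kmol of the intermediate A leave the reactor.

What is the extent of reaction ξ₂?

Conversion of D: D consumed = 2ξ₁ = 0.783 × 456.5 → ξ₁ = 178.7 kmol.
A balance: n_A = 0 + 1ξ₁ − 1ξ₂ = 18.6 → ξ₂ = (1·178.7 − 18.6)/1 = 160.1 kmol.
Outlet amounts (n = n₀ + Σ ν·ξ):
  D: 456.5 − 2(178.7) = 99.06
  A: 0 + 1(178.7) − 1(160.1) = 18.6
  B: 0 + 3(160.1) = 480.4

ξ₂ = 160 kmol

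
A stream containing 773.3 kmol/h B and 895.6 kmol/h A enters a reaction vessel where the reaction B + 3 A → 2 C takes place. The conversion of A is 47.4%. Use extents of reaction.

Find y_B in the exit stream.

0.456

A reacted = 0.474 × 895.6 = 424.5 kmol/h; ν_A = −3, so ξ = 424.5/3 = 141.5 kmol/h.
Outlet amounts (n = n₀ + ν ξ):
  B: 773.3 − 1(141.5) = 631.8
  A: 895.6 − 3(141.5) = 471.1
  C: 0 + 2(141.5) = 283
Total out = 1386 kmol/h; y_B = 631.8 / 1386 = 0.4559.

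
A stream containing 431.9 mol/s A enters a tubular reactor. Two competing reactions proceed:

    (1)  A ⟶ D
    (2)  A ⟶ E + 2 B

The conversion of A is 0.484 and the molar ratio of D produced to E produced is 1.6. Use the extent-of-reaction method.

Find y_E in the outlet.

Conversion of A: A consumed = 0.484 × 431.9 = 209 mol/s = 1ξ₁ + 1ξ₂.
Selectivity: 1ξ₁ / (1ξ₂) = 1.6 → ξ₁ = 1.6 ξ₂.
Substitute: (1·1.6 + 1) ξ₂ = 209 → ξ₂ = 80.4 mol/s, ξ₁ = 128.6 mol/s.
Outlet amounts (n = n₀ + Σ ν·ξ):
  A: 431.9 − 1(128.6) − 1(80.4) = 222.9
  D: 0 + 1(128.6) = 128.6
  E: 0 + 1(80.4) = 80.4
  B: 0 + 2(80.4) = 160.8
Total out = 592.7 mol/s; y_E = 80.4 / 592.7 = 0.1357.

0.136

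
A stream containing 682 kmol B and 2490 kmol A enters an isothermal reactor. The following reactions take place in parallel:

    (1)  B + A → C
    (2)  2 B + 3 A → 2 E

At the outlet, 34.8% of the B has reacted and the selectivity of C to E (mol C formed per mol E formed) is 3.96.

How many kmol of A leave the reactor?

Conversion of B: B consumed = 0.348 × 682 = 237.3 kmol = 1ξ₁ + 2ξ₂.
Selectivity: 1ξ₁ / (2ξ₂) = 3.96 → ξ₁ = 7.92 ξ₂.
Substitute: (1·7.92 + 2) ξ₂ = 237.3 → ξ₂ = 23.92 kmol, ξ₁ = 189.5 kmol.
Outlet amounts (n = n₀ + Σ ν·ξ):
  B: 682 − 1(189.5) − 2(23.92) = 444.7
  A: 2490 − 1(189.5) − 3(23.92) = 2229
  C: 0 + 1(189.5) = 189.5
  E: 0 + 2(23.92) = 47.85

2230 kmol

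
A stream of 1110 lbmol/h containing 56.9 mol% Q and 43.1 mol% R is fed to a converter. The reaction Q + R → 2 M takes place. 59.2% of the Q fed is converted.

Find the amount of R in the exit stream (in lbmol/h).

Q reacted = 0.592 × 631.6 = 373.9 lbmol/h; ν_Q = −1, so ξ = 373.9/1 = 373.9 lbmol/h.
Outlet amounts (n = n₀ + ν ξ):
  Q: 631.6 − 1(373.9) = 257.7
  R: 478.4 − 1(373.9) = 104.5
  M: 0 + 2(373.9) = 747.8

105 lbmol/h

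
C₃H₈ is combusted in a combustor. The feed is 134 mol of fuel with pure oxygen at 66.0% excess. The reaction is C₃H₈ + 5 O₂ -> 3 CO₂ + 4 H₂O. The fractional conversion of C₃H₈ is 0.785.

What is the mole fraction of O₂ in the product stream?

Stoichiometric O₂ = 5 × 134 = 670 mol; O₂ fed = 670 × 1.660 = 1112 mol.
Fuel reacted = 0.785 × 134 → ξ = 105.2 mol.
Outlet (n = n₀ + ν ξ):
  C₃H₈: 134 − 1(105.2) = 28.81
  O₂: 1112 − 5(105.2) = 586.2
  CO₂: 0 + 3(105.2) = 315.6
  H₂O: 0 + 4(105.2) = 420.8
Total out = 1351 mol; y_O₂ = 586.2 / 1351 = 0.4338.

0.434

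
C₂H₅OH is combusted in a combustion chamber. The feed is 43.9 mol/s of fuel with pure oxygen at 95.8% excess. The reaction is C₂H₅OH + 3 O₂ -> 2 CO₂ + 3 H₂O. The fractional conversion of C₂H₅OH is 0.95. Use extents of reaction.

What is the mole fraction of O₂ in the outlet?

Stoichiometric O₂ = 3 × 43.9 = 131.7 mol/s; O₂ fed = 131.7 × 1.958 = 257.9 mol/s.
Fuel reacted = 0.95 × 43.9 → ξ = 41.7 mol/s.
Outlet (n = n₀ + ν ξ):
  C₂H₅OH: 43.9 − 1(41.7) = 2.195
  O₂: 257.9 − 3(41.7) = 132.8
  CO₂: 0 + 2(41.7) = 83.41
  H₂O: 0 + 3(41.7) = 125.1
Total out = 343.5 mol/s; y_O₂ = 132.8 / 343.5 = 0.3865.

0.387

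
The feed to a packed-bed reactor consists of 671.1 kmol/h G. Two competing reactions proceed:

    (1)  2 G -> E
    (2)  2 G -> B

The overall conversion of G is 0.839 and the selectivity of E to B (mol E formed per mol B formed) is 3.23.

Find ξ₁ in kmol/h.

Conversion of G: G consumed = 0.839 × 671.1 = 563.1 kmol/h = 2ξ₁ + 2ξ₂.
Selectivity: 1ξ₁ / (1ξ₂) = 3.23 → ξ₁ = 3.23 ξ₂.
Substitute: (2·3.23 + 2) ξ₂ = 563.1 → ξ₂ = 66.55 kmol/h, ξ₁ = 215 kmol/h.
Outlet amounts (n = n₀ + Σ ν·ξ):
  G: 671.1 − 2(215) − 2(66.55) = 108
  E: 0 + 1(215) = 215
  B: 0 + 1(66.55) = 66.55

ξ₁ = 215 kmol/h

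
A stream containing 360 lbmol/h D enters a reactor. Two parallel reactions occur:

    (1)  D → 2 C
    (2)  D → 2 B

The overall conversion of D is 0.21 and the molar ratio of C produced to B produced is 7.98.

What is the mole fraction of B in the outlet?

0.0387

Conversion of D: D consumed = 0.21 × 360 = 75.6 lbmol/h = 1ξ₁ + 1ξ₂.
Selectivity: 2ξ₁ / (2ξ₂) = 7.98 → ξ₁ = 7.98 ξ₂.
Substitute: (1·7.98 + 1) ξ₂ = 75.6 → ξ₂ = 8.419 lbmol/h, ξ₁ = 67.18 lbmol/h.
Outlet amounts (n = n₀ + Σ ν·ξ):
  D: 360 − 1(67.18) − 1(8.419) = 284.4
  C: 0 + 2(67.18) = 134.4
  B: 0 + 2(8.419) = 16.84
Total out = 435.6 lbmol/h; y_B = 16.84 / 435.6 = 0.03865.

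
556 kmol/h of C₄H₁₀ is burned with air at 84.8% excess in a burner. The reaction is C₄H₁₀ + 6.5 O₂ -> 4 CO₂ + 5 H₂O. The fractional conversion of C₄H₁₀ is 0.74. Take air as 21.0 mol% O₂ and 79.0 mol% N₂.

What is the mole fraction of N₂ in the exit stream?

0.762

Stoichiometric O₂ = 6.5 × 556 = 3614 kmol/h; O₂ fed = 3614 × 1.848 = 6679 kmol/h.
N₂ fed = 6679 × 79/21 = 25120 kmol/h.
Fuel reacted = 0.74 × 556 → ξ = 411.4 kmol/h.
Outlet (n = n₀ + ν ξ):
  C₄H₁₀: 556 − 1(411.4) = 144.6
  O₂: 6679 − 6.5(411.4) = 4004
  N₂: 25120 (inert)
  CO₂: 0 + 4(411.4) = 1646
  H₂O: 0 + 5(411.4) = 2057
Total out = 32980 kmol/h; y_N₂ = 25120 / 32980 = 0.7619.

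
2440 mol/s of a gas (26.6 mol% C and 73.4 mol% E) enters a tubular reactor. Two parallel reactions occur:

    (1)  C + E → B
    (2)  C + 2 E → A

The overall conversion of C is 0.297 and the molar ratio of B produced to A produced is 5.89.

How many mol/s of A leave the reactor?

28 mol/s

Conversion of C: C consumed = 0.297 × 649 = 192.8 mol/s = 1ξ₁ + 1ξ₂.
Selectivity: 1ξ₁ / (1ξ₂) = 5.89 → ξ₁ = 5.89 ξ₂.
Substitute: (1·5.89 + 1) ξ₂ = 192.8 → ξ₂ = 27.98 mol/s, ξ₁ = 164.8 mol/s.
Outlet amounts (n = n₀ + Σ ν·ξ):
  C: 649 − 1(164.8) − 1(27.98) = 456.3
  E: 1791 − 1(164.8) − 2(27.98) = 1570
  B: 0 + 1(164.8) = 164.8
  A: 0 + 1(27.98) = 27.98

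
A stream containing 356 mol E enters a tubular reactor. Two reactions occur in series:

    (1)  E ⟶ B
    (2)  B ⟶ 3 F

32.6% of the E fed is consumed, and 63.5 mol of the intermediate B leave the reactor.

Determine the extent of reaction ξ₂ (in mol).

Conversion of E: E consumed = 1ξ₁ = 0.326 × 356 → ξ₁ = 116.1 mol.
B balance: n_B = 0 + 1ξ₁ − 1ξ₂ = 63.5 → ξ₂ = (1·116.1 − 63.5)/1 = 52.56 mol.
Outlet amounts (n = n₀ + Σ ν·ξ):
  E: 356 − 1(116.1) = 239.9
  B: 0 + 1(116.1) − 1(52.56) = 63.5
  F: 0 + 3(52.56) = 157.7

ξ₂ = 52.6 mol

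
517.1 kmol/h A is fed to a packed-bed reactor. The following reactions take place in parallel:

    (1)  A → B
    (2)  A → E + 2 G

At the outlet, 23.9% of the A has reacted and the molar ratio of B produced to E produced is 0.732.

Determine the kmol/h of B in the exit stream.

Conversion of A: A consumed = 0.239 × 517.1 = 123.6 kmol/h = 1ξ₁ + 1ξ₂.
Selectivity: 1ξ₁ / (1ξ₂) = 0.732 → ξ₁ = 0.732 ξ₂.
Substitute: (1·0.732 + 1) ξ₂ = 123.6 → ξ₂ = 71.36 kmol/h, ξ₁ = 52.23 kmol/h.
Outlet amounts (n = n₀ + Σ ν·ξ):
  A: 517.1 − 1(52.23) − 1(71.36) = 393.5
  B: 0 + 1(52.23) = 52.23
  E: 0 + 1(71.36) = 71.36
  G: 0 + 2(71.36) = 142.7

52.2 kmol/h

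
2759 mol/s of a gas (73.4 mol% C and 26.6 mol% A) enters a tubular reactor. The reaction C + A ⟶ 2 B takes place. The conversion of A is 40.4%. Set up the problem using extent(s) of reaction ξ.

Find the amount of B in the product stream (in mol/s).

A reacted = 0.404 × 733.9 = 296.5 mol/s; ν_A = −1, so ξ = 296.5/1 = 296.5 mol/s.
Outlet amounts (n = n₀ + ν ξ):
  C: 2025 − 1(296.5) = 1729
  A: 733.9 − 1(296.5) = 437.4
  B: 0 + 2(296.5) = 593

593 mol/s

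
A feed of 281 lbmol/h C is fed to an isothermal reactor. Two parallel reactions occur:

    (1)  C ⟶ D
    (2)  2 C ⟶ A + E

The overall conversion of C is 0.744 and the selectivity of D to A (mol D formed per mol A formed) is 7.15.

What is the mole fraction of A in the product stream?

Conversion of C: C consumed = 0.744 × 281 = 209.1 lbmol/h = 1ξ₁ + 2ξ₂.
Selectivity: 1ξ₁ / (1ξ₂) = 7.15 → ξ₁ = 7.15 ξ₂.
Substitute: (1·7.15 + 2) ξ₂ = 209.1 → ξ₂ = 22.85 lbmol/h, ξ₁ = 163.4 lbmol/h.
Outlet amounts (n = n₀ + Σ ν·ξ):
  C: 281 − 1(163.4) − 2(22.85) = 71.94
  D: 0 + 1(163.4) = 163.4
  A: 0 + 1(22.85) = 22.85
  E: 0 + 1(22.85) = 22.85
Total out = 281 lbmol/h; y_A = 22.85 / 281 = 0.08131.

0.0813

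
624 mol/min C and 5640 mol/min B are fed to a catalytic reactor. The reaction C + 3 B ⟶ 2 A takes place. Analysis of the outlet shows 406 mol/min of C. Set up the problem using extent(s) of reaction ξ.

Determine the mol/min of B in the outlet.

For C: n = n₀ − 1ξ → 406 = 624 − 1ξ, giving ξ = 218 mol/min.
Outlet amounts (n = n₀ + ν ξ):
  C: 624 − 1(218) = 406
  B: 5640 − 3(218) = 4986
  A: 0 + 2(218) = 436

4990 mol/min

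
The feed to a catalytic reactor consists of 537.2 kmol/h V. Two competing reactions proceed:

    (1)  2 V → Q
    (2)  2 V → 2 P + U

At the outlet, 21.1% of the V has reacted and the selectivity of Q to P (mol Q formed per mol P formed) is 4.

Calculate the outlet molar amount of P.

Conversion of V: V consumed = 0.211 × 537.2 = 113.3 kmol/h = 2ξ₁ + 2ξ₂.
Selectivity: 1ξ₁ / (2ξ₂) = 4 → ξ₁ = 8 ξ₂.
Substitute: (2·8 + 2) ξ₂ = 113.3 → ξ₂ = 6.297 kmol/h, ξ₁ = 50.38 kmol/h.
Outlet amounts (n = n₀ + Σ ν·ξ):
  V: 537.2 − 2(50.38) − 2(6.297) = 423.9
  Q: 0 + 1(50.38) = 50.38
  P: 0 + 2(6.297) = 12.59
  U: 0 + 1(6.297) = 6.297

12.6 kmol/h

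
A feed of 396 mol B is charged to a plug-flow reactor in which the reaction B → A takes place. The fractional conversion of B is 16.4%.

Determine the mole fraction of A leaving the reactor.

B reacted = 0.164 × 396 = 64.94 mol; ν_B = −1, so ξ = 64.94/1 = 64.94 mol.
Outlet amounts (n = n₀ + ν ξ):
  B: 396 − 1(64.94) = 331.1
  A: 0 + 1(64.94) = 64.94
Total out = 396 mol; y_A = 64.94 / 396 = 0.164.

0.164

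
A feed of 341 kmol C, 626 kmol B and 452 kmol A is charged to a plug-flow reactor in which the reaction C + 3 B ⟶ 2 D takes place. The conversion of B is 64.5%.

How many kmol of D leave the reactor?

B reacted = 0.645 × 626 = 403.8 kmol; ν_B = −3, so ξ = 403.8/3 = 134.6 kmol.
Outlet amounts (n = n₀ + ν ξ):
  C: 341 − 1(134.6) = 206.4
  B: 626 − 3(134.6) = 222.2
  D: 0 + 2(134.6) = 269.2
  A: 452 (inert)

269 kmol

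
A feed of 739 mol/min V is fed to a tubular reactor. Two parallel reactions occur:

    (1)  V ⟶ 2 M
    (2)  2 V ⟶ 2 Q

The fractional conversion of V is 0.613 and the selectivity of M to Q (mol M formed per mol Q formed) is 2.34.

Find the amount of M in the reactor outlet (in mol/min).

Conversion of V: V consumed = 0.613 × 739 = 453 mol/min = 1ξ₁ + 2ξ₂.
Selectivity: 2ξ₁ / (2ξ₂) = 2.34 → ξ₁ = 2.34 ξ₂.
Substitute: (1·2.34 + 2) ξ₂ = 453 → ξ₂ = 104.4 mol/min, ξ₁ = 244.2 mol/min.
Outlet amounts (n = n₀ + Σ ν·ξ):
  V: 739 − 1(244.2) − 2(104.4) = 286
  M: 0 + 2(244.2) = 488.5
  Q: 0 + 2(104.4) = 208.8

488 mol/min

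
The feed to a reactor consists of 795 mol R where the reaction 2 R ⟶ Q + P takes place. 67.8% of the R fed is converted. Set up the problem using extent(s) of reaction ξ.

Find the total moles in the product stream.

795 mol

R reacted = 0.678 × 795 = 539 mol; ν_R = −2, so ξ = 539/2 = 269.5 mol.
Outlet amounts (n = n₀ + ν ξ):
  R: 795 − 2(269.5) = 256
  Q: 0 + 1(269.5) = 269.5
  P: 0 + 1(269.5) = 269.5
Total out = 256 + 269.5 + 269.5 = 795 mol.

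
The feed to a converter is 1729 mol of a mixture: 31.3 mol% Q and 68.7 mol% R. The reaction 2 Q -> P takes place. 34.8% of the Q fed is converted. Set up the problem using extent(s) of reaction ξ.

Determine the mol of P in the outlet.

Q reacted = 0.348 × 541.2 = 188.3 mol; ν_Q = −2, so ξ = 188.3/2 = 94.16 mol.
Outlet amounts (n = n₀ + ν ξ):
  Q: 541.2 − 2(94.16) = 352.8
  P: 0 + 1(94.16) = 94.16
  R: 1188 (inert)

94.2 mol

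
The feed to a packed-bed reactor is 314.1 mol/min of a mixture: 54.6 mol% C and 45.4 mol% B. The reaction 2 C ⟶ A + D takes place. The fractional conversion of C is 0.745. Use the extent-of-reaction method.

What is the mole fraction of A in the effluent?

0.203

C reacted = 0.745 × 171.5 = 127.8 mol/min; ν_C = −2, so ξ = 127.8/2 = 63.88 mol/min.
Outlet amounts (n = n₀ + ν ξ):
  C: 171.5 − 2(63.88) = 43.73
  A: 0 + 1(63.88) = 63.88
  D: 0 + 1(63.88) = 63.88
  B: 142.6 (inert)
Total out = 314.1 mol/min; y_A = 63.88 / 314.1 = 0.2034.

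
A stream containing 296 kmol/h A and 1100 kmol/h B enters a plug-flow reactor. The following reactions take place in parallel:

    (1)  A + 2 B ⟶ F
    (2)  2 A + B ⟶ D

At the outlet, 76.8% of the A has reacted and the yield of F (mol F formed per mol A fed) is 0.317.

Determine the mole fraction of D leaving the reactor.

0.0621

Yield of F: 1ξ₁ / 296 = 0.317 → ξ₁ = 93.83 kmol/h.
Conversion of A: 1ξ₁ + 2ξ₂ = 0.768 × 296 = 227.3 → ξ₂ = 66.75 kmol/h.
Outlet amounts (n = n₀ + Σ ν·ξ):
  A: 296 − 1(93.83) − 2(66.75) = 68.67
  B: 1100 − 2(93.83) − 1(66.75) = 845.6
  F: 0 + 1(93.83) = 93.83
  D: 0 + 1(66.75) = 66.75
Total out = 1075 kmol/h; y_D = 66.75 / 1075 = 0.0621.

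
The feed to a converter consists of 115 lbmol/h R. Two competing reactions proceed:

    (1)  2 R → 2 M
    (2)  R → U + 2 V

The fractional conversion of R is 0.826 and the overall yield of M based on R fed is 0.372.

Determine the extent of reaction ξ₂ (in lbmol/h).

ξ₂ = 52.2 lbmol/h

Yield of M: 2ξ₁ / 115 = 0.372 → ξ₁ = 21.39 lbmol/h.
Conversion of R: 2ξ₁ + 1ξ₂ = 0.826 × 115 = 94.99 → ξ₂ = 52.21 lbmol/h.
Outlet amounts (n = n₀ + Σ ν·ξ):
  R: 115 − 2(21.39) − 1(52.21) = 20.01
  M: 0 + 2(21.39) = 42.78
  U: 0 + 1(52.21) = 52.21
  V: 0 + 2(52.21) = 104.4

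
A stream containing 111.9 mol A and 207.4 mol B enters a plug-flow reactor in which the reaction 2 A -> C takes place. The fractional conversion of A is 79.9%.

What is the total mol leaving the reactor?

A reacted = 0.799 × 111.9 = 89.41 mol; ν_A = −2, so ξ = 89.41/2 = 44.7 mol.
Outlet amounts (n = n₀ + ν ξ):
  A: 111.9 − 2(44.7) = 22.49
  C: 0 + 1(44.7) = 44.7
  B: 207.4 (inert)
Total out = 22.49 + 44.7 + 207.4 = 274.6 mol.

275 mol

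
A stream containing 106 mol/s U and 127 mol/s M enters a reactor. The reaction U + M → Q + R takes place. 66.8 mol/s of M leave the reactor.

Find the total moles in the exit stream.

For M: n = n₀ − 1ξ → 66.8 = 127 − 1ξ, giving ξ = 60.2 mol/s.
Outlet amounts (n = n₀ + ν ξ):
  U: 106 − 1(60.2) = 45.8
  M: 127 − 1(60.2) = 66.8
  Q: 0 + 1(60.2) = 60.2
  R: 0 + 1(60.2) = 60.2
Total out = 45.8 + 66.8 + 60.2 + 60.2 = 233 mol/s.

233 mol/s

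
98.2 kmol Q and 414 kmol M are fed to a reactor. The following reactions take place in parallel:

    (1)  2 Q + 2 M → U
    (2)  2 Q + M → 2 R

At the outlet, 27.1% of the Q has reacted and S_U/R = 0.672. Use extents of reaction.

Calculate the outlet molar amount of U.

7.63 kmol

Conversion of Q: Q consumed = 0.271 × 98.2 = 26.61 kmol = 2ξ₁ + 2ξ₂.
Selectivity: 1ξ₁ / (2ξ₂) = 0.672 → ξ₁ = 1.344 ξ₂.
Substitute: (2·1.344 + 2) ξ₂ = 26.61 → ξ₂ = 5.677 kmol, ξ₁ = 7.629 kmol.
Outlet amounts (n = n₀ + Σ ν·ξ):
  Q: 98.2 − 2(7.629) − 2(5.677) = 71.59
  M: 414 − 2(7.629) − 1(5.677) = 393.1
  U: 0 + 1(7.629) = 7.629
  R: 0 + 2(5.677) = 11.35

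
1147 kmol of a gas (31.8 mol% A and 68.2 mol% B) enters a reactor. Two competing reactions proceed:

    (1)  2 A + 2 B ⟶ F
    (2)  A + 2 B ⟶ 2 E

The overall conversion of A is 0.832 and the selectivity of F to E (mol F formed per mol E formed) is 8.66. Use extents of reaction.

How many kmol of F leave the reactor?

Conversion of A: A consumed = 0.832 × 364.7 = 303.5 kmol = 2ξ₁ + 1ξ₂.
Selectivity: 1ξ₁ / (2ξ₂) = 8.66 → ξ₁ = 17.32 ξ₂.
Substitute: (2·17.32 + 1) ξ₂ = 303.5 → ξ₂ = 8.515 kmol, ξ₁ = 147.5 kmol.
Outlet amounts (n = n₀ + Σ ν·ξ):
  A: 364.7 − 2(147.5) − 1(8.515) = 61.28
  B: 782.3 − 2(147.5) − 2(8.515) = 470.3
  F: 0 + 1(147.5) = 147.5
  E: 0 + 2(8.515) = 17.03

147 kmol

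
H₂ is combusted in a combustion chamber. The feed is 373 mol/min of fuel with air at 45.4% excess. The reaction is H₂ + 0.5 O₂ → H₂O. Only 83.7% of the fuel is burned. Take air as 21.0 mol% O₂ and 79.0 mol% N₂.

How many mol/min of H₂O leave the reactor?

312 mol/min

Stoichiometric O₂ = 0.5 × 373 = 186.5 mol/min; O₂ fed = 186.5 × 1.454 = 271.2 mol/min.
N₂ fed = 271.2 × 79/21 = 1020 mol/min.
Fuel reacted = 0.837 × 373 → ξ = 312.2 mol/min.
Outlet (n = n₀ + ν ξ):
  H₂: 373 − 1(312.2) = 60.8
  O₂: 271.2 − 0.5(312.2) = 115.1
  N₂: 1020 (inert)
  H₂O: 0 + 1(312.2) = 312.2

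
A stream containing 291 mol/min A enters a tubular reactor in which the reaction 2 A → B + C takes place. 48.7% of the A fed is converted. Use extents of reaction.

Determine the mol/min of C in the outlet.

A reacted = 0.487 × 291 = 141.7 mol/min; ν_A = −2, so ξ = 141.7/2 = 70.86 mol/min.
Outlet amounts (n = n₀ + ν ξ):
  A: 291 − 2(70.86) = 149.3
  B: 0 + 1(70.86) = 70.86
  C: 0 + 1(70.86) = 70.86

70.9 mol/min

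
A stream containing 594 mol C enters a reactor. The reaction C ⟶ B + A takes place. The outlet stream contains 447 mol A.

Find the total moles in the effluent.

1040 mol

For A: n = n₀ + 1ξ → 447 = 0 + 1ξ, giving ξ = 447 mol.
Outlet amounts (n = n₀ + ν ξ):
  C: 594 − 1(447) = 147
  B: 0 + 1(447) = 447
  A: 0 + 1(447) = 447
Total out = 147 + 447 + 447 = 1041 mol.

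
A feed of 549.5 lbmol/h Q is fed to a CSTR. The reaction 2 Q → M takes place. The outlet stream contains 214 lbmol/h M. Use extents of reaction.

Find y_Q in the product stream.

0.362

For M: n = n₀ + 1ξ → 214 = 0 + 1ξ, giving ξ = 214 lbmol/h.
Outlet amounts (n = n₀ + ν ξ):
  Q: 549.5 − 2(214) = 121.5
  M: 0 + 1(214) = 214
Total out = 335.5 lbmol/h; y_Q = 121.5 / 335.5 = 0.3621.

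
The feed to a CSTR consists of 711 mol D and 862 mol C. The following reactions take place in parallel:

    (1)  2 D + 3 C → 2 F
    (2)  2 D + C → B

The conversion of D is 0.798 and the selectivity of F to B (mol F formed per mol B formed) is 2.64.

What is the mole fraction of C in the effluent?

Conversion of D: D consumed = 0.798 × 711 = 567.4 mol = 2ξ₁ + 2ξ₂.
Selectivity: 2ξ₁ / (1ξ₂) = 2.64 → ξ₁ = 1.32 ξ₂.
Substitute: (2·1.32 + 2) ξ₂ = 567.4 → ξ₂ = 122.3 mol, ξ₁ = 161.4 mol.
Outlet amounts (n = n₀ + Σ ν·ξ):
  D: 711 − 2(161.4) − 2(122.3) = 143.6
  C: 862 − 3(161.4) − 1(122.3) = 255.5
  F: 0 + 2(161.4) = 322.8
  B: 0 + 1(122.3) = 122.3
Total out = 844.2 mol; y_C = 255.5 / 844.2 = 0.3026.

0.303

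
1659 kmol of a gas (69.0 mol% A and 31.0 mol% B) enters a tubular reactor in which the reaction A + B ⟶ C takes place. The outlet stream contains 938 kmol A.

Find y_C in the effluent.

For A: n = n₀ − 1ξ → 938 = 1145 − 1ξ, giving ξ = 206.7 kmol.
Outlet amounts (n = n₀ + ν ξ):
  A: 1145 − 1(206.7) = 938
  B: 514.3 − 1(206.7) = 307.6
  C: 0 + 1(206.7) = 206.7
Total out = 1452 kmol; y_C = 206.7 / 1452 = 0.1423.

0.142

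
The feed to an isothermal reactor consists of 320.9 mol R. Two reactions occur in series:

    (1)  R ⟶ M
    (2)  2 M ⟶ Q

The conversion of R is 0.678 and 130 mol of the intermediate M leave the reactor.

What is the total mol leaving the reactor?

Conversion of R: R consumed = 1ξ₁ = 0.678 × 320.9 → ξ₁ = 217.6 mol.
M balance: n_M = 0 + 1ξ₁ − 2ξ₂ = 130 → ξ₂ = (1·217.6 − 130)/2 = 43.79 mol.
Outlet amounts (n = n₀ + Σ ν·ξ):
  R: 320.9 − 1(217.6) = 103.3
  M: 0 + 1(217.6) − 2(43.79) = 130
  Q: 0 + 1(43.79) = 43.79
Total out = 103.3 + 130 + 43.79 = 277.1 mol.

277 mol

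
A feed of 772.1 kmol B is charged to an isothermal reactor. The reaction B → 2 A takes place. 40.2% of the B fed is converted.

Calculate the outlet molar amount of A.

621 kmol

B reacted = 0.402 × 772.1 = 310.4 kmol; ν_B = −1, so ξ = 310.4/1 = 310.4 kmol.
Outlet amounts (n = n₀ + ν ξ):
  B: 772.1 − 1(310.4) = 461.7
  A: 0 + 2(310.4) = 620.8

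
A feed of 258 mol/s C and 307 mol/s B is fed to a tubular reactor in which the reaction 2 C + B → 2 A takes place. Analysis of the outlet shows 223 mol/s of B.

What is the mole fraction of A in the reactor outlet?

0.349

For B: n = n₀ − 1ξ → 223 = 307 − 1ξ, giving ξ = 84 mol/s.
Outlet amounts (n = n₀ + ν ξ):
  C: 258 − 2(84) = 90
  B: 307 − 1(84) = 223
  A: 0 + 2(84) = 168
Total out = 481 mol/s; y_A = 168 / 481 = 0.3493.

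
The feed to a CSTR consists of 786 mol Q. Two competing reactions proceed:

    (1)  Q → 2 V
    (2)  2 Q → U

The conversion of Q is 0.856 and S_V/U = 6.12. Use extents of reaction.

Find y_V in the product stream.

0.768

Conversion of Q: Q consumed = 0.856 × 786 = 672.8 mol = 1ξ₁ + 2ξ₂.
Selectivity: 2ξ₁ / (1ξ₂) = 6.12 → ξ₁ = 3.06 ξ₂.
Substitute: (1·3.06 + 2) ξ₂ = 672.8 → ξ₂ = 133 mol, ξ₁ = 406.9 mol.
Outlet amounts (n = n₀ + Σ ν·ξ):
  Q: 786 − 1(406.9) − 2(133) = 113.2
  V: 0 + 2(406.9) = 813.8
  U: 0 + 1(133) = 133
Total out = 1060 mol; y_V = 813.8 / 1060 = 0.7678.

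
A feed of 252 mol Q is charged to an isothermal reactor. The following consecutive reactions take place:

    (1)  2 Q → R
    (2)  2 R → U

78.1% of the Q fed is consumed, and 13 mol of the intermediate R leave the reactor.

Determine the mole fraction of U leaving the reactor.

0.385

Conversion of Q: Q consumed = 2ξ₁ = 0.781 × 252 → ξ₁ = 98.41 mol.
R balance: n_R = 0 + 1ξ₁ − 2ξ₂ = 13 → ξ₂ = (1·98.41 − 13)/2 = 42.7 mol.
Outlet amounts (n = n₀ + Σ ν·ξ):
  Q: 252 − 2(98.41) = 55.19
  R: 0 + 1(98.41) − 2(42.7) = 13
  U: 0 + 1(42.7) = 42.7
Total out = 110.9 mol; y_U = 42.7 / 110.9 = 0.3851.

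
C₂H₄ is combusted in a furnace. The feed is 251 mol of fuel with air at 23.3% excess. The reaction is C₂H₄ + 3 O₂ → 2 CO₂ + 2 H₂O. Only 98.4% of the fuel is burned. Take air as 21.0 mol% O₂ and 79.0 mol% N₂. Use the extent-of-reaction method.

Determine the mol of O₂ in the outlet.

Stoichiometric O₂ = 3 × 251 = 753 mol; O₂ fed = 753 × 1.233 = 928.4 mol.
N₂ fed = 928.4 × 79/21 = 3493 mol.
Fuel reacted = 0.984 × 251 → ξ = 247 mol.
Outlet (n = n₀ + ν ξ):
  C₂H₄: 251 − 1(247) = 4.016
  O₂: 928.4 − 3(247) = 187.5
  N₂: 3493 (inert)
  CO₂: 0 + 2(247) = 494
  H₂O: 0 + 2(247) = 494

187 mol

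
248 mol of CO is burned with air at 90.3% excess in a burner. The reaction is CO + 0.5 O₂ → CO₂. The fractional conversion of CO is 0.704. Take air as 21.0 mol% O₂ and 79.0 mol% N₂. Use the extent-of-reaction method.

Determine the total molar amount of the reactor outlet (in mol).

Stoichiometric O₂ = 0.5 × 248 = 124 mol; O₂ fed = 124 × 1.903 = 236 mol.
N₂ fed = 236 × 79/21 = 887.7 mol.
Fuel reacted = 0.704 × 248 → ξ = 174.6 mol.
Outlet (n = n₀ + ν ξ):
  CO: 248 − 1(174.6) = 73.41
  O₂: 236 − 0.5(174.6) = 148.7
  N₂: 887.7 (inert)
  CO₂: 0 + 1(174.6) = 174.6
Total out = 73.41 + 148.7 + 887.7 + 174.6 = 1284 mol.

1280 mol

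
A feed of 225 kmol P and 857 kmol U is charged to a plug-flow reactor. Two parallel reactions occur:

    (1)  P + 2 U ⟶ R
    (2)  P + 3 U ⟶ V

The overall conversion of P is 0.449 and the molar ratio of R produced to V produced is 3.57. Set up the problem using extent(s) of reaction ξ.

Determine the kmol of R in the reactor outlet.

Conversion of P: P consumed = 0.449 × 225 = 101 kmol = 1ξ₁ + 1ξ₂.
Selectivity: 1ξ₁ / (1ξ₂) = 3.57 → ξ₁ = 3.57 ξ₂.
Substitute: (1·3.57 + 1) ξ₂ = 101 → ξ₂ = 22.11 kmol, ξ₁ = 78.92 kmol.
Outlet amounts (n = n₀ + Σ ν·ξ):
  P: 225 − 1(78.92) − 1(22.11) = 124
  U: 857 − 2(78.92) − 3(22.11) = 632.8
  R: 0 + 1(78.92) = 78.92
  V: 0 + 1(22.11) = 22.11

78.9 kmol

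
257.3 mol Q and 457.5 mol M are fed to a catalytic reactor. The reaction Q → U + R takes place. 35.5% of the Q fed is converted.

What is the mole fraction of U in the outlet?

Q reacted = 0.355 × 257.3 = 91.34 mol; ν_Q = −1, so ξ = 91.34/1 = 91.34 mol.
Outlet amounts (n = n₀ + ν ξ):
  Q: 257.3 − 1(91.34) = 166
  U: 0 + 1(91.34) = 91.34
  R: 0 + 1(91.34) = 91.34
  M: 457.5 (inert)
Total out = 806.1 mol; y_U = 91.34 / 806.1 = 0.1133.

0.113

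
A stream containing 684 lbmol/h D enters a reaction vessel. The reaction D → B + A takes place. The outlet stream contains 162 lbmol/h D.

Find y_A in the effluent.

0.433

For D: n = n₀ − 1ξ → 162 = 684 − 1ξ, giving ξ = 522 lbmol/h.
Outlet amounts (n = n₀ + ν ξ):
  D: 684 − 1(522) = 162
  B: 0 + 1(522) = 522
  A: 0 + 1(522) = 522
Total out = 1206 lbmol/h; y_A = 522 / 1206 = 0.4328.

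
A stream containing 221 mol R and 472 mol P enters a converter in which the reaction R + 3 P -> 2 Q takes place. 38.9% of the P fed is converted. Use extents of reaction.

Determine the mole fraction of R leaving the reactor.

P reacted = 0.389 × 472 = 183.6 mol; ν_P = −3, so ξ = 183.6/3 = 61.2 mol.
Outlet amounts (n = n₀ + ν ξ):
  R: 221 − 1(61.2) = 159.8
  P: 472 − 3(61.2) = 288.4
  Q: 0 + 2(61.2) = 122.4
Total out = 570.6 mol; y_R = 159.8 / 570.6 = 0.2801.

0.28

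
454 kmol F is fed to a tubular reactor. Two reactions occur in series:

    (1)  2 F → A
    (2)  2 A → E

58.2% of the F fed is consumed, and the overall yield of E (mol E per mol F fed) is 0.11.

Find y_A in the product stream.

Conversion of F: F consumed = 2ξ₁ = 0.582 × 454 → ξ₁ = 132.1 kmol.
Yield of E: 1ξ₂ / 454 = 0.11 → ξ₂ = 49.94 kmol.
Outlet amounts (n = n₀ + Σ ν·ξ):
  F: 454 − 2(132.1) = 189.8
  A: 0 + 1(132.1) − 2(49.94) = 32.23
  E: 0 + 1(49.94) = 49.94
Total out = 271.9 kmol; y_A = 32.23 / 271.9 = 0.1185.

0.119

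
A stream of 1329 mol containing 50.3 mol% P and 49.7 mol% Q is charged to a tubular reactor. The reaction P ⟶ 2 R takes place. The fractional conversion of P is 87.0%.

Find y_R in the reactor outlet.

P reacted = 0.87 × 668.5 = 581.6 mol; ν_P = −1, so ξ = 581.6/1 = 581.6 mol.
Outlet amounts (n = n₀ + ν ξ):
  P: 668.5 − 1(581.6) = 86.9
  R: 0 + 2(581.6) = 1163
  Q: 660.5 (inert)
Total out = 1911 mol; y_R = 1163 / 1911 = 0.6088.

0.609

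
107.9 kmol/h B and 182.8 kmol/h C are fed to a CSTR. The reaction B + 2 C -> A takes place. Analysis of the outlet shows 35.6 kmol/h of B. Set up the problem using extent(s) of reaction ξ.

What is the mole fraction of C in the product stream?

For B: n = n₀ − 1ξ → 35.6 = 107.9 − 1ξ, giving ξ = 72.3 kmol/h.
Outlet amounts (n = n₀ + ν ξ):
  B: 107.9 − 1(72.3) = 35.6
  C: 182.8 − 2(72.3) = 38.2
  A: 0 + 1(72.3) = 72.3
Total out = 146.1 kmol/h; y_C = 38.2 / 146.1 = 0.2615.

0.261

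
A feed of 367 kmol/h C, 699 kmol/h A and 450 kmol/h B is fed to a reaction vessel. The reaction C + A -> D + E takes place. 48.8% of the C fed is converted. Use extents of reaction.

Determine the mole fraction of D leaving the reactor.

C reacted = 0.488 × 367 = 179.1 kmol/h; ν_C = −1, so ξ = 179.1/1 = 179.1 kmol/h.
Outlet amounts (n = n₀ + ν ξ):
  C: 367 − 1(179.1) = 187.9
  A: 699 − 1(179.1) = 519.9
  D: 0 + 1(179.1) = 179.1
  E: 0 + 1(179.1) = 179.1
  B: 450 (inert)
Total out = 1516 kmol/h; y_D = 179.1 / 1516 = 0.1181.

0.118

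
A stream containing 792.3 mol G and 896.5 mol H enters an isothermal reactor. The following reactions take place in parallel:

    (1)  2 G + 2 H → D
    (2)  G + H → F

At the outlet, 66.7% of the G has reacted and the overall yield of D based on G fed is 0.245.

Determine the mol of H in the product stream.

368 mol

Yield of D: 1ξ₁ / 792.3 = 0.245 → ξ₁ = 194.1 mol.
Conversion of G: 2ξ₁ + 1ξ₂ = 0.667 × 792.3 = 528.5 → ξ₂ = 140.2 mol.
Outlet amounts (n = n₀ + Σ ν·ξ):
  G: 792.3 − 2(194.1) − 1(140.2) = 263.8
  H: 896.5 − 2(194.1) − 1(140.2) = 368
  D: 0 + 1(194.1) = 194.1
  F: 0 + 1(140.2) = 140.2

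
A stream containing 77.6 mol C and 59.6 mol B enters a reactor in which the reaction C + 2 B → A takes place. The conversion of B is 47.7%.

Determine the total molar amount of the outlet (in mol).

B reacted = 0.477 × 59.6 = 28.43 mol; ν_B = −2, so ξ = 28.43/2 = 14.21 mol.
Outlet amounts (n = n₀ + ν ξ):
  C: 77.6 − 1(14.21) = 63.39
  B: 59.6 − 2(14.21) = 31.17
  A: 0 + 1(14.21) = 14.21
Total out = 63.39 + 31.17 + 14.21 = 108.8 mol.

109 mol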